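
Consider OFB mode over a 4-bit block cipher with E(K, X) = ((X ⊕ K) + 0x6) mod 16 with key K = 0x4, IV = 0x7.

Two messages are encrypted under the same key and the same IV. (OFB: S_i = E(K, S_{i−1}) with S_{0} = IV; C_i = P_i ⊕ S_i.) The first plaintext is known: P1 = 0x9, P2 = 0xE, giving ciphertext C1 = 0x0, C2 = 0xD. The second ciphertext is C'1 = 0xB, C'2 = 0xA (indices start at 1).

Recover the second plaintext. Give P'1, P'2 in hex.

In OFB with a reused IV, both messages share the same keystream S_i, so C_i ⊕ C'_i = P_i ⊕ P'_i and thus P'_i = P_i ⊕ C_i ⊕ C'_i.
P'1: 0x9 ⊕ 0x0 ⊕ 0xB = 0x2.
P'2: 0xE ⊕ 0xD ⊕ 0xA = 0x9.

P'1 = 0x2, P'2 = 0x9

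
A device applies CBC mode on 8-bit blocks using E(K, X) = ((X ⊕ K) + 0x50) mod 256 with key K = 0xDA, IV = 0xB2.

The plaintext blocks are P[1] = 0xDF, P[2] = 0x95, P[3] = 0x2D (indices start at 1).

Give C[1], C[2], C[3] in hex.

CBC encryption: C_i = E(K, P_i ⊕ C_{i−1}), with C_{0} = IV.
C[1]: P[1] ⊕ 0xB2 = 0x6D; E(K, 0x6D) = 0x07.
C[2]: P[2] ⊕ 0x07 = 0x92; E(K, 0x92) = 0x98.
C[3]: P[3] ⊕ 0x98 = 0xB5; E(K, 0xB5) = 0xBF.

C[1] = 0x07, C[2] = 0x98, C[3] = 0xBF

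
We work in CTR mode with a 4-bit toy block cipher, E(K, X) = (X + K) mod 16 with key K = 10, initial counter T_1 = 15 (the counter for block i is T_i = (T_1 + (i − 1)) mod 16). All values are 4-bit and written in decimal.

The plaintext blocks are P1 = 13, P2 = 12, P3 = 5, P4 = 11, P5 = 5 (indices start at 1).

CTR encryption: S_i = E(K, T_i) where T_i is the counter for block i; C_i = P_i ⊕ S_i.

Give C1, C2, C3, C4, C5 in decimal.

C1: T = 15, S = E(K, T) = 9; 13 ⊕ 9 = 4.
C2: T = 0, S = E(K, T) = 10; 12 ⊕ 10 = 6.
C3: T = 1, S = E(K, T) = 11; 5 ⊕ 11 = 14.
C4: T = 2, S = E(K, T) = 12; 11 ⊕ 12 = 7.
C5: T = 3, S = E(K, T) = 13; 5 ⊕ 13 = 8.

C1 = 4, C2 = 6, C3 = 14, C4 = 7, C5 = 8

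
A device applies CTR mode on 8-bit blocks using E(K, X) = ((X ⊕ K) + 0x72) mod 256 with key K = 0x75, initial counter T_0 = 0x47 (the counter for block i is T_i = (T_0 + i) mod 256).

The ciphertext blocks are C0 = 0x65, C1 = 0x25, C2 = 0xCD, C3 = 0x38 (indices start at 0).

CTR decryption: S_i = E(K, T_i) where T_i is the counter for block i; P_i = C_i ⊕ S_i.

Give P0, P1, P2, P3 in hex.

P0: T = 0x47, S = E(K, T) = 0xA4; 0x65 ⊕ 0xA4 = 0xC1.
P1: T = 0x48, S = E(K, T) = 0xAF; 0x25 ⊕ 0xAF = 0x8A.
P2: T = 0x49, S = E(K, T) = 0xAE; 0xCD ⊕ 0xAE = 0x63.
P3: T = 0x4A, S = E(K, T) = 0xB1; 0x38 ⊕ 0xB1 = 0x89.

P0 = 0xC1, P1 = 0x8A, P2 = 0x63, P3 = 0x89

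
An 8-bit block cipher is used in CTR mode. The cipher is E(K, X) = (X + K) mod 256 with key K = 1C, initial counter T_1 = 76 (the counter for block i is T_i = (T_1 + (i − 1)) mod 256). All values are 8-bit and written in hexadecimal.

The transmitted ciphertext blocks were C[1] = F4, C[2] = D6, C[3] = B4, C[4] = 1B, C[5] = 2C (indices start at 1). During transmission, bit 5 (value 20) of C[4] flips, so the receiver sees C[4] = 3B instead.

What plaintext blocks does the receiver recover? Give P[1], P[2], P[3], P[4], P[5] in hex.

CTR decryption: S_i = E(K, T_i) where T_i is the counter for block i; P_i = C_i ⊕ S_i.
Only C[4] changed, to 3B. In CTR, a change in C_i flips the same bit in P_i only; the keystream is unaffected. Decrypting the received ciphertext:
P[1]: T = 76, S = E(K, T) = 92; F4 ⊕ 92 = 66.
P[2]: T = 77, S = E(K, T) = 93; D6 ⊕ 93 = 45.
P[3]: T = 78, S = E(K, T) = 94; B4 ⊕ 94 = 20.
P[4]: T = 79, S = E(K, T) = 95; 3B ⊕ 95 = AE.
P[5]: T = 7A, S = E(K, T) = 96; 2C ⊕ 96 = BA.
Blocks that differ from the original plaintext: P[4].

P[1] = 66, P[2] = 45, P[3] = 20, P[4] = AE, P[5] = BA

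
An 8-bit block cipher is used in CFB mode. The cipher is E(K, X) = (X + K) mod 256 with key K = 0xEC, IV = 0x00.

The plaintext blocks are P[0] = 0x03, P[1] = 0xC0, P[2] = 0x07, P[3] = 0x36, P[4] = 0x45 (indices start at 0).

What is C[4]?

C[4] = 0x83

CFB encryption: C_i = P_i ⊕ E(K, C_{i−1}), with C_{−1} = IV.
C[0]: E(K, 0x00) = 0xEC; 0x03 ⊕ 0xEC = 0xEF.
C[1]: E(K, 0xEF) = 0xDB; 0xC0 ⊕ 0xDB = 0x1B.
C[2]: E(K, 0x1B) = 0x07; 0x07 ⊕ 0x07 = 0x00.
C[3]: E(K, 0x00) = 0xEC; 0x36 ⊕ 0xEC = 0xDA.
C[4]: E(K, 0xDA) = 0xC6; 0x45 ⊕ 0xC6 = 0x83.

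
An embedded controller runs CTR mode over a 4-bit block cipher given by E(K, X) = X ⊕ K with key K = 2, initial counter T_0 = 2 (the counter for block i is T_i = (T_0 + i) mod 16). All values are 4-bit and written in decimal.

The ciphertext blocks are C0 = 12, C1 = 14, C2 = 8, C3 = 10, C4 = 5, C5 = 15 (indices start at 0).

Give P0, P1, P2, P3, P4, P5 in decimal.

P0 = 12, P1 = 15, P2 = 14, P3 = 13, P4 = 1, P5 = 10

CTR decryption: S_i = E(K, T_i) where T_i is the counter for block i; P_i = C_i ⊕ S_i.
P0: T = 2, S = E(K, T) = 0; 12 ⊕ 0 = 12.
P1: T = 3, S = E(K, T) = 1; 14 ⊕ 1 = 15.
P2: T = 4, S = E(K, T) = 6; 8 ⊕ 6 = 14.
P3: T = 5, S = E(K, T) = 7; 10 ⊕ 7 = 13.
P4: T = 6, S = E(K, T) = 4; 5 ⊕ 4 = 1.
P5: T = 7, S = E(K, T) = 5; 15 ⊕ 5 = 10.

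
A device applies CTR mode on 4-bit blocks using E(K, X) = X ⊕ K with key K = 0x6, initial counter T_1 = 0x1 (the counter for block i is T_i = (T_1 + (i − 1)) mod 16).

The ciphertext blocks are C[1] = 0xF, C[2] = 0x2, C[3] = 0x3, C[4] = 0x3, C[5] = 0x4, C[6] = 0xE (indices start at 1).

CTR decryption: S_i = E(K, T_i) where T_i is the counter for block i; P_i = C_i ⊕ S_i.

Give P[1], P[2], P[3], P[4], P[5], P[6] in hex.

P[1] = 0x8, P[2] = 0x6, P[3] = 0x6, P[4] = 0x1, P[5] = 0x7, P[6] = 0xE

P[1]: T = 0x1, S = E(K, T) = 0x7; 0xF ⊕ 0x7 = 0x8.
P[2]: T = 0x2, S = E(K, T) = 0x4; 0x2 ⊕ 0x4 = 0x6.
P[3]: T = 0x3, S = E(K, T) = 0x5; 0x3 ⊕ 0x5 = 0x6.
P[4]: T = 0x4, S = E(K, T) = 0x2; 0x3 ⊕ 0x2 = 0x1.
P[5]: T = 0x5, S = E(K, T) = 0x3; 0x4 ⊕ 0x3 = 0x7.
P[6]: T = 0x6, S = E(K, T) = 0x0; 0xE ⊕ 0x0 = 0xE.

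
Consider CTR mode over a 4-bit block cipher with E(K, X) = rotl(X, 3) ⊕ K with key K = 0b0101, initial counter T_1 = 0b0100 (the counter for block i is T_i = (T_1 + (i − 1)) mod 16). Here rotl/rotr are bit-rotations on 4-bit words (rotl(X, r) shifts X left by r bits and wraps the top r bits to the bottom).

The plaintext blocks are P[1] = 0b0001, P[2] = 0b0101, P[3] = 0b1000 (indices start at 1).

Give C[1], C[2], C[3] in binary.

C[1] = 0b0110, C[2] = 0b1010, C[3] = 0b1110

CTR encryption: S_i = E(K, T_i) where T_i is the counter for block i; C_i = P_i ⊕ S_i.
C[1]: T = 0b0100, S = E(K, T) = 0b0111; 0b0001 ⊕ 0b0111 = 0b0110.
C[2]: T = 0b0101, S = E(K, T) = 0b1111; 0b0101 ⊕ 0b1111 = 0b1010.
C[3]: T = 0b0110, S = E(K, T) = 0b0110; 0b1000 ⊕ 0b0110 = 0b1110.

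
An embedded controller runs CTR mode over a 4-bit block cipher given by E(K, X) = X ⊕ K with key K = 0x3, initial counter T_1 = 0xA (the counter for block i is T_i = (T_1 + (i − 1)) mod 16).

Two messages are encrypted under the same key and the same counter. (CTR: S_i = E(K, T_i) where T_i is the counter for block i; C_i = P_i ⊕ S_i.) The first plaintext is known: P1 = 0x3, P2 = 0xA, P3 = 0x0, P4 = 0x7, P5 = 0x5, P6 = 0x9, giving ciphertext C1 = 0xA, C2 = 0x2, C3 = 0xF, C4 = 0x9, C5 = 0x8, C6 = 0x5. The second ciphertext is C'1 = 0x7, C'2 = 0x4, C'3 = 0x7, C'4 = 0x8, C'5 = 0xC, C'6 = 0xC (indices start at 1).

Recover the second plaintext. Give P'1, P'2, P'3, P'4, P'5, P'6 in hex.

P'1 = 0xE, P'2 = 0xC, P'3 = 0x8, P'4 = 0x6, P'5 = 0x1, P'6 = 0x0

In CTR with a reused counter, both messages share the same keystream S_i, so C_i ⊕ C'_i = P_i ⊕ P'_i and thus P'_i = P_i ⊕ C_i ⊕ C'_i.
P'1: 0x3 ⊕ 0xA ⊕ 0x7 = 0xE.
P'2: 0xA ⊕ 0x2 ⊕ 0x4 = 0xC.
P'3: 0x0 ⊕ 0xF ⊕ 0x7 = 0x8.
P'4: 0x7 ⊕ 0x9 ⊕ 0x8 = 0x6.
P'5: 0x5 ⊕ 0x8 ⊕ 0xC = 0x1.
P'6: 0x9 ⊕ 0x5 ⊕ 0xC = 0x0.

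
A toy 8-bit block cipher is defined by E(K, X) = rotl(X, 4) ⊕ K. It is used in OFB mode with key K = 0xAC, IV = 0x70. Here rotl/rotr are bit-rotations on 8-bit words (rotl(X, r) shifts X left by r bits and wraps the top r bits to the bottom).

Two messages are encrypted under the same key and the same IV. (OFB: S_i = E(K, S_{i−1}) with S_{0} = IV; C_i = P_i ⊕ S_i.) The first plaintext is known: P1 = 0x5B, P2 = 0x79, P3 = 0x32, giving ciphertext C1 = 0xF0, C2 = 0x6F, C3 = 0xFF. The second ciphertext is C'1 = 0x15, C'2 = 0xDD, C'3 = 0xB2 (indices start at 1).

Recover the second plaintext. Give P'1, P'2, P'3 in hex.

P'1 = 0xBE, P'2 = 0xCB, P'3 = 0x7F

In OFB with a reused IV, both messages share the same keystream S_i, so C_i ⊕ C'_i = P_i ⊕ P'_i and thus P'_i = P_i ⊕ C_i ⊕ C'_i.
P'1: 0x5B ⊕ 0xF0 ⊕ 0x15 = 0xBE.
P'2: 0x79 ⊕ 0x6F ⊕ 0xDD = 0xCB.
P'3: 0x32 ⊕ 0xFF ⊕ 0xB2 = 0x7F.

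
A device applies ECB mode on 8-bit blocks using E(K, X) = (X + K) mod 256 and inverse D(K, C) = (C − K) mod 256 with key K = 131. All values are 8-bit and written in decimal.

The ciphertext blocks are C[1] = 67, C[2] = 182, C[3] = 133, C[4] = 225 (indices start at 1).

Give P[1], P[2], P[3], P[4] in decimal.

ECB decryption: P_i = D(K, C_i).
P[1]: D(K, 67) = 192.
P[2]: D(K, 182) = 51.
P[3]: D(K, 133) = 2.
P[4]: D(K, 225) = 94.

P[1] = 192, P[2] = 51, P[3] = 2, P[4] = 94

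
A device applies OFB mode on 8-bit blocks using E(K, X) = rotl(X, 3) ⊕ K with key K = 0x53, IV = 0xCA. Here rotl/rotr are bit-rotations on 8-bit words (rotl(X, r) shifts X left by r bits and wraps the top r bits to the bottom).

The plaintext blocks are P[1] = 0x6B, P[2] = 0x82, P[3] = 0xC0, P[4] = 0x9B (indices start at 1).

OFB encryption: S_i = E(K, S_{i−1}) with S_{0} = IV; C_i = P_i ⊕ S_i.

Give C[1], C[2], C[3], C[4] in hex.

C[1]: S = E(K, 0xCA) = 0x05; 0x6B ⊕ 0x05 = 0x6E.
C[2]: S = E(K, 0x05) = 0x7B; 0x82 ⊕ 0x7B = 0xF9.
C[3]: S = E(K, 0x7B) = 0x88; 0xC0 ⊕ 0x88 = 0x48.
C[4]: S = E(K, 0x88) = 0x17; 0x9B ⊕ 0x17 = 0x8C.

C[1] = 0x6E, C[2] = 0xF9, C[3] = 0x48, C[4] = 0x8C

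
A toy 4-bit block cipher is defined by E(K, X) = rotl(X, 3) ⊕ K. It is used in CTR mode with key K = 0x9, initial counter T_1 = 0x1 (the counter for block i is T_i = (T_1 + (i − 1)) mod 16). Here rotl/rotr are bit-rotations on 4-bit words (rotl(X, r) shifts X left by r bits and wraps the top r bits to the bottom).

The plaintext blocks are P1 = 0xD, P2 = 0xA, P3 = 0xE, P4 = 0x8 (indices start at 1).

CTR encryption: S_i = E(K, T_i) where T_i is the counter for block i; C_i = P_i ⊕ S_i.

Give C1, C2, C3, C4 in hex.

C1: T = 0x1, S = E(K, T) = 0x1; 0xD ⊕ 0x1 = 0xC.
C2: T = 0x2, S = E(K, T) = 0x8; 0xA ⊕ 0x8 = 0x2.
C3: T = 0x3, S = E(K, T) = 0x0; 0xE ⊕ 0x0 = 0xE.
C4: T = 0x4, S = E(K, T) = 0xB; 0x8 ⊕ 0xB = 0x3.

C1 = 0xC, C2 = 0x2, C3 = 0xE, C4 = 0x3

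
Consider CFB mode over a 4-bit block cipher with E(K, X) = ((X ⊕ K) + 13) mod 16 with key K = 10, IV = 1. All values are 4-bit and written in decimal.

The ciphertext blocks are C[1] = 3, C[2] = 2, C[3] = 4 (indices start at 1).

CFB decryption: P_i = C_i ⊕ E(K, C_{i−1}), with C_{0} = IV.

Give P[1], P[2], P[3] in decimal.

P[1] = 11, P[2] = 4, P[3] = 1

P[1]: E(K, 1) = 8; 3 ⊕ 8 = 11.
P[2]: E(K, 3) = 6; 2 ⊕ 6 = 4.
P[3]: E(K, 2) = 5; 4 ⊕ 5 = 1.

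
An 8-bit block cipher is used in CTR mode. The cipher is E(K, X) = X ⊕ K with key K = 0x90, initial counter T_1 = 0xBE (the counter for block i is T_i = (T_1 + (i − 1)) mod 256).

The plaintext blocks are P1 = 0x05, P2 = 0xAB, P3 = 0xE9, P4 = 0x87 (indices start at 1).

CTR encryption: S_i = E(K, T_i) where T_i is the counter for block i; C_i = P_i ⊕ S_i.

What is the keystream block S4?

C1: T = 0xBE, S = E(K, T) = 0x2E; 0x05 ⊕ 0x2E = 0x2B.
C2: T = 0xBF, S = E(K, T) = 0x2F; 0xAB ⊕ 0x2F = 0x84.
C3: T = 0xC0, S = E(K, T) = 0x50; 0xE9 ⊕ 0x50 = 0xB9.
C4: T = 0xC1, S = E(K, T) = 0x51; 0x87 ⊕ 0x51 = 0xD6.
So S4 = 0x51.

0x51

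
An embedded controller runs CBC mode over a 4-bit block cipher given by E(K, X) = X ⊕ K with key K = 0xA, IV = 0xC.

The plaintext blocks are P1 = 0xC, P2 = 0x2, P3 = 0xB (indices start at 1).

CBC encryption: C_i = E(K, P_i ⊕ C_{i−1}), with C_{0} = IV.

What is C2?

C2 = 0x2

C1: P1 ⊕ 0xC = 0x0; E(K, 0x0) = 0xA.
C2: P2 ⊕ 0xA = 0x8; E(K, 0x8) = 0x2.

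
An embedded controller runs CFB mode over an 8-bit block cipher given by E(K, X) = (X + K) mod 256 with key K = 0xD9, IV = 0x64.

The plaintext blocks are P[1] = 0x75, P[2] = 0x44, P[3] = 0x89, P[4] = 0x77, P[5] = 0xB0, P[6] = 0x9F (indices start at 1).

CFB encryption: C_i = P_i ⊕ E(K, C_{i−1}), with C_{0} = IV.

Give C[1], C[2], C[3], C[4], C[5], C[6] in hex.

C[1]: E(K, 0x64) = 0x3D; 0x75 ⊕ 0x3D = 0x48.
C[2]: E(K, 0x48) = 0x21; 0x44 ⊕ 0x21 = 0x65.
C[3]: E(K, 0x65) = 0x3E; 0x89 ⊕ 0x3E = 0xB7.
C[4]: E(K, 0xB7) = 0x90; 0x77 ⊕ 0x90 = 0xE7.
C[5]: E(K, 0xE7) = 0xC0; 0xB0 ⊕ 0xC0 = 0x70.
C[6]: E(K, 0x70) = 0x49; 0x9F ⊕ 0x49 = 0xD6.

C[1] = 0x48, C[2] = 0x65, C[3] = 0xB7, C[4] = 0xE7, C[5] = 0x70, C[6] = 0xD6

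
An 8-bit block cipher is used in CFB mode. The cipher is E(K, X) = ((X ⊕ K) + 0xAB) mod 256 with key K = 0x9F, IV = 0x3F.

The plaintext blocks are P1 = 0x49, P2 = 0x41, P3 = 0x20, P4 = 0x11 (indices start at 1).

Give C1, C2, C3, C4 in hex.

CFB encryption: C_i = P_i ⊕ E(K, C_{i−1}), with C_{0} = IV.
C1: E(K, 0x3F) = 0x4B; 0x49 ⊕ 0x4B = 0x02.
C2: E(K, 0x02) = 0x48; 0x41 ⊕ 0x48 = 0x09.
C3: E(K, 0x09) = 0x41; 0x20 ⊕ 0x41 = 0x61.
C4: E(K, 0x61) = 0xA9; 0x11 ⊕ 0xA9 = 0xB8.

C1 = 0x02, C2 = 0x09, C3 = 0x61, C4 = 0xB8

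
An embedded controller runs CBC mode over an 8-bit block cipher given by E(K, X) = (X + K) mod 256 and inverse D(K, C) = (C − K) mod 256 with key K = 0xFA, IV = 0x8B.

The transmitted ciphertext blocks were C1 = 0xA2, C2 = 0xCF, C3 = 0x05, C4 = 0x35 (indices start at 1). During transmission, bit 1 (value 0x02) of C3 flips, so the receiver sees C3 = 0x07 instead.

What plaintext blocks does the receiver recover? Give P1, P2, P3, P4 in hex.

CBC decryption: P_i = D(K, C_i) ⊕ C_{i−1}, with C_{0} = IV.
Only C3 changed, to 0x07. In CBC, a change in C_i garbles P_i and flips the same bit in P_{i+1}. Decrypting the received ciphertext:
P1: D(K, 0xA2) = 0xA8; 0xA8 ⊕ 0x8B = 0x23.
P2: D(K, 0xCF) = 0xD5; 0xD5 ⊕ 0xA2 = 0x77.
P3: D(K, 0x07) = 0x0D; 0x0D ⊕ 0xCF = 0xC2.
P4: D(K, 0x35) = 0x3B; 0x3B ⊕ 0x07 = 0x3C.
Blocks that differ from the original plaintext: P3, P4.

P1 = 0x23, P2 = 0x77, P3 = 0xC2, P4 = 0x3C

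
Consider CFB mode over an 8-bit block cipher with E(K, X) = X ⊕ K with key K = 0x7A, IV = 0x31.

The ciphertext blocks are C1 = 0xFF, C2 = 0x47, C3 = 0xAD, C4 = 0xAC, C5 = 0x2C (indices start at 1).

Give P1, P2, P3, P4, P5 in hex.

CFB decryption: P_i = C_i ⊕ E(K, C_{i−1}), with C_{0} = IV.
P1: E(K, 0x31) = 0x4B; 0xFF ⊕ 0x4B = 0xB4.
P2: E(K, 0xFF) = 0x85; 0x47 ⊕ 0x85 = 0xC2.
P3: E(K, 0x47) = 0x3D; 0xAD ⊕ 0x3D = 0x90.
P4: E(K, 0xAD) = 0xD7; 0xAC ⊕ 0xD7 = 0x7B.
P5: E(K, 0xAC) = 0xD6; 0x2C ⊕ 0xD6 = 0xFA.

P1 = 0xB4, P2 = 0xC2, P3 = 0x90, P4 = 0x7B, P5 = 0xFA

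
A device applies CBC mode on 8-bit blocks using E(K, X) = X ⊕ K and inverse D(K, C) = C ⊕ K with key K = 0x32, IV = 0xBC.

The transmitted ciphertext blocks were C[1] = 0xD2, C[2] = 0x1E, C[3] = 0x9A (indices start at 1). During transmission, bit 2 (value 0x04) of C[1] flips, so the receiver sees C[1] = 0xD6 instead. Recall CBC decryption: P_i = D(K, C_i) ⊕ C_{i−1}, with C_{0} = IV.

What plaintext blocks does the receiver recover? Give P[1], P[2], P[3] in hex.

P[1] = 0x58, P[2] = 0xFA, P[3] = 0xB6

Only C[1] changed, to 0xD6. In CBC, a change in C_i garbles P_i and flips the same bit in P_{i+1}. Decrypting the received ciphertext:
P[1]: D(K, 0xD6) = 0xE4; 0xE4 ⊕ 0xBC = 0x58.
P[2]: D(K, 0x1E) = 0x2C; 0x2C ⊕ 0xD6 = 0xFA.
P[3]: D(K, 0x9A) = 0xA8; 0xA8 ⊕ 0x1E = 0xB6.
Blocks that differ from the original plaintext: P[1], P[2].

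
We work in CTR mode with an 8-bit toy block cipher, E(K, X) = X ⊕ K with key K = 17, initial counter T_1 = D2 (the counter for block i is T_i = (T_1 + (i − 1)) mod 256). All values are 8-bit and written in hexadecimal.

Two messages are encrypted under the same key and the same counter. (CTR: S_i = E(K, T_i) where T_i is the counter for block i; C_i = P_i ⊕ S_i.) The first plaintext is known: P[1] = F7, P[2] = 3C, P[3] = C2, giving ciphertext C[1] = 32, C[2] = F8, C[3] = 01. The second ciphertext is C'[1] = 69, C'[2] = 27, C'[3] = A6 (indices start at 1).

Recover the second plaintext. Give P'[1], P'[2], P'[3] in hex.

In CTR with a reused counter, both messages share the same keystream S_i, so C_i ⊕ C'_i = P_i ⊕ P'_i and thus P'_i = P_i ⊕ C_i ⊕ C'_i.
P'[1]: F7 ⊕ 32 ⊕ 69 = AC.
P'[2]: 3C ⊕ F8 ⊕ 27 = E3.
P'[3]: C2 ⊕ 01 ⊕ A6 = 65.

P'[1] = AC, P'[2] = E3, P'[3] = 65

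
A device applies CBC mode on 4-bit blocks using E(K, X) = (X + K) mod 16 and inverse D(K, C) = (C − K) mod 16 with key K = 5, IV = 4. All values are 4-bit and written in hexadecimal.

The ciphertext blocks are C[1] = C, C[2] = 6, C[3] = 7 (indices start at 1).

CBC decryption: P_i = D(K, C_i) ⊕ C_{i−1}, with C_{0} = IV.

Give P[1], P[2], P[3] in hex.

P[1] = 3, P[2] = D, P[3] = 4

P[1]: D(K, C) = 7; 7 ⊕ 4 = 3.
P[2]: D(K, 6) = 1; 1 ⊕ C = D.
P[3]: D(K, 7) = 2; 2 ⊕ 6 = 4.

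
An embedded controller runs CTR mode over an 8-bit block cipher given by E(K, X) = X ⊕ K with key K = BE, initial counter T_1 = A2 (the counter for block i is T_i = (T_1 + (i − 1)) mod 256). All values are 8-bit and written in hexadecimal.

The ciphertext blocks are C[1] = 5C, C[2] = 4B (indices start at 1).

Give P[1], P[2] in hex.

P[1] = 40, P[2] = 56

CTR decryption: S_i = E(K, T_i) where T_i is the counter for block i; P_i = C_i ⊕ S_i.
P[1]: T = A2, S = E(K, T) = 1C; 5C ⊕ 1C = 40.
P[2]: T = A3, S = E(K, T) = 1D; 4B ⊕ 1D = 56.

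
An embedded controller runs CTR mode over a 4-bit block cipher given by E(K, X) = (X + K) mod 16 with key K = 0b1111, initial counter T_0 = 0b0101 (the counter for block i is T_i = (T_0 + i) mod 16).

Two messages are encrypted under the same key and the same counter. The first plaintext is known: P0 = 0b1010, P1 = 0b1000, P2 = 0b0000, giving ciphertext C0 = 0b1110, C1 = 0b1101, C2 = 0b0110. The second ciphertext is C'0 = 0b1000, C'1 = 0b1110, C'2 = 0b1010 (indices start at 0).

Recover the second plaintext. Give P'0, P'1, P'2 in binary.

P'0 = 0b1100, P'1 = 0b1011, P'2 = 0b1100

In CTR with a reused counter, both messages share the same keystream S_i, so C_i ⊕ C'_i = P_i ⊕ P'_i and thus P'_i = P_i ⊕ C_i ⊕ C'_i.
P'0: 0b1010 ⊕ 0b1110 ⊕ 0b1000 = 0b1100.
P'1: 0b1000 ⊕ 0b1101 ⊕ 0b1110 = 0b1011.
P'2: 0b0000 ⊕ 0b0110 ⊕ 0b1010 = 0b1100.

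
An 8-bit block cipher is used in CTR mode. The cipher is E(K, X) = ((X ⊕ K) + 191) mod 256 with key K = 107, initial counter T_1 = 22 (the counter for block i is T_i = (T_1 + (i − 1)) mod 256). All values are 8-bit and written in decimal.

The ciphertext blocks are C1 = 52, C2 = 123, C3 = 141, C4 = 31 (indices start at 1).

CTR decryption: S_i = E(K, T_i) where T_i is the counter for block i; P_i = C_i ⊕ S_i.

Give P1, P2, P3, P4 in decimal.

P1: T = 22, S = E(K, T) = 60; 52 ⊕ 60 = 8.
P2: T = 23, S = E(K, T) = 59; 123 ⊕ 59 = 64.
P3: T = 24, S = E(K, T) = 50; 141 ⊕ 50 = 191.
P4: T = 25, S = E(K, T) = 49; 31 ⊕ 49 = 46.

P1 = 8, P2 = 64, P3 = 191, P4 = 46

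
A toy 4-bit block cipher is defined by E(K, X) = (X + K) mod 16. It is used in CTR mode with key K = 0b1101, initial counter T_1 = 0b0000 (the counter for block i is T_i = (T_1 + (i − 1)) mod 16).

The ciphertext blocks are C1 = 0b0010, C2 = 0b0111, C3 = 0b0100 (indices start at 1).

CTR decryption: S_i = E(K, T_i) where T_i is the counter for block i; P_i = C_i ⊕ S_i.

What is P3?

P3: T = 0b0010, S = E(K, T) = 0b1111; 0b0100 ⊕ 0b1111 = 0b1011.

P3 = 0b1011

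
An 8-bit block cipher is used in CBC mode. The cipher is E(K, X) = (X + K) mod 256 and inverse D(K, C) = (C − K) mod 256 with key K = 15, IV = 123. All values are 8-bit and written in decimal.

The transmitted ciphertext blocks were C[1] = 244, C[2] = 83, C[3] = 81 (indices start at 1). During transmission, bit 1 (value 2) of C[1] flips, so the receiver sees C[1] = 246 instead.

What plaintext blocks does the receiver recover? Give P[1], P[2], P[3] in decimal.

CBC decryption: P_i = D(K, C_i) ⊕ C_{i−1}, with C_{0} = IV.
Only C[1] changed, to 246. In CBC, a change in C_i garbles P_i and flips the same bit in P_{i+1}. Decrypting the received ciphertext:
P[1]: D(K, 246) = 231; 231 ⊕ 123 = 156.
P[2]: D(K, 83) = 68; 68 ⊕ 246 = 178.
P[3]: D(K, 81) = 66; 66 ⊕ 83 = 17.
Blocks that differ from the original plaintext: P[1], P[2].

P[1] = 156, P[2] = 178, P[3] = 17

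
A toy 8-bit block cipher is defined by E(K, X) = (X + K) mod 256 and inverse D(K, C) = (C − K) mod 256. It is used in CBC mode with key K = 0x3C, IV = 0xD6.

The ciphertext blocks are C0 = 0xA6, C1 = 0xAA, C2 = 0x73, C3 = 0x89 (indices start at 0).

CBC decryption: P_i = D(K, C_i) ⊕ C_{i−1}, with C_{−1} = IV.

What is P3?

P3: D(K, 0x89) = 0x4D; 0x4D ⊕ 0x73 = 0x3E.

P3 = 0x3E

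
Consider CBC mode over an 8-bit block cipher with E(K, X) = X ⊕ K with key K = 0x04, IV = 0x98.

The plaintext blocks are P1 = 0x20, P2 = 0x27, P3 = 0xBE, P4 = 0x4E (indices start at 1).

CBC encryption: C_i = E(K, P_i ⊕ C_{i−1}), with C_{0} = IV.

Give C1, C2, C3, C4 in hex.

C1: P1 ⊕ 0x98 = 0xB8; E(K, 0xB8) = 0xBC.
C2: P2 ⊕ 0xBC = 0x9B; E(K, 0x9B) = 0x9F.
C3: P3 ⊕ 0x9F = 0x21; E(K, 0x21) = 0x25.
C4: P4 ⊕ 0x25 = 0x6B; E(K, 0x6B) = 0x6F.

C1 = 0xBC, C2 = 0x9F, C3 = 0x25, C4 = 0x6F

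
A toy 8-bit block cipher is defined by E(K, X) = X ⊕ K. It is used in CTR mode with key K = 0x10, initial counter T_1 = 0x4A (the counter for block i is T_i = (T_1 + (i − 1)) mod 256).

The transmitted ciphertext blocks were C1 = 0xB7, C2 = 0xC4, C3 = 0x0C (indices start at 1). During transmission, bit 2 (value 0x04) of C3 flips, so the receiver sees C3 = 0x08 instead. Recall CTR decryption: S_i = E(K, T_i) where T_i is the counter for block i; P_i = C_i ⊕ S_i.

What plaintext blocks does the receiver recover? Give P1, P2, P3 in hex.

P1 = 0xED, P2 = 0x9F, P3 = 0x54

Only C3 changed, to 0x08. In CTR, a change in C_i flips the same bit in P_i only; the keystream is unaffected. Decrypting the received ciphertext:
P1: T = 0x4A, S = E(K, T) = 0x5A; 0xB7 ⊕ 0x5A = 0xED.
P2: T = 0x4B, S = E(K, T) = 0x5B; 0xC4 ⊕ 0x5B = 0x9F.
P3: T = 0x4C, S = E(K, T) = 0x5C; 0x08 ⊕ 0x5C = 0x54.
Blocks that differ from the original plaintext: P3.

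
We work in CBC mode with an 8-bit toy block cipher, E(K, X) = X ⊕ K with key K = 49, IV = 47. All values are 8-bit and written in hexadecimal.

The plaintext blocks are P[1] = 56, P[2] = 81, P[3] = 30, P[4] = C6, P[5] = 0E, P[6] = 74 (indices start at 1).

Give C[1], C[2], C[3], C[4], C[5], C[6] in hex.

C[1] = 58, C[2] = 90, C[3] = E9, C[4] = 66, C[5] = 21, C[6] = 1C

CBC encryption: C_i = E(K, P_i ⊕ C_{i−1}), with C_{0} = IV.
C[1]: P[1] ⊕ 47 = 11; E(K, 11) = 58.
C[2]: P[2] ⊕ 58 = D9; E(K, D9) = 90.
C[3]: P[3] ⊕ 90 = A0; E(K, A0) = E9.
C[4]: P[4] ⊕ E9 = 2F; E(K, 2F) = 66.
C[5]: P[5] ⊕ 66 = 68; E(K, 68) = 21.
C[6]: P[6] ⊕ 21 = 55; E(K, 55) = 1C.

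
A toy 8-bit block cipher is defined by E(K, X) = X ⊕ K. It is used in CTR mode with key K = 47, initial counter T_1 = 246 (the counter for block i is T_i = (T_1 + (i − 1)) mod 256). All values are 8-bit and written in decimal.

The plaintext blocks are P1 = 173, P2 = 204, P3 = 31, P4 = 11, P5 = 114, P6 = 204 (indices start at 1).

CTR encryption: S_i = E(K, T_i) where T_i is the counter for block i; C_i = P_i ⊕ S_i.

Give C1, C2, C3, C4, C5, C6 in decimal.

C1: T = 246, S = E(K, T) = 217; 173 ⊕ 217 = 116.
C2: T = 247, S = E(K, T) = 216; 204 ⊕ 216 = 20.
C3: T = 248, S = E(K, T) = 215; 31 ⊕ 215 = 200.
C4: T = 249, S = E(K, T) = 214; 11 ⊕ 214 = 221.
C5: T = 250, S = E(K, T) = 213; 114 ⊕ 213 = 167.
C6: T = 251, S = E(K, T) = 212; 204 ⊕ 212 = 24.

C1 = 116, C2 = 20, C3 = 200, C4 = 221, C5 = 167, C6 = 24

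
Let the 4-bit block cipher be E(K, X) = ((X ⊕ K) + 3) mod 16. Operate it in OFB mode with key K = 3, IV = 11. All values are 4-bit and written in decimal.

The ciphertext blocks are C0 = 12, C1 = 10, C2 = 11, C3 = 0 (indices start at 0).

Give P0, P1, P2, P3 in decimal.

OFB decryption: S_i = E(K, S_{i−1}) with S_{−1} = IV; P_i = C_i ⊕ S_i.
P0: S = E(K, 11) = 11; 12 ⊕ 11 = 7.
P1: S = E(K, 11) = 11; 10 ⊕ 11 = 1.
P2: S = E(K, 11) = 11; 11 ⊕ 11 = 0.
P3: S = E(K, 11) = 11; 0 ⊕ 11 = 11.

P0 = 7, P1 = 1, P2 = 0, P3 = 11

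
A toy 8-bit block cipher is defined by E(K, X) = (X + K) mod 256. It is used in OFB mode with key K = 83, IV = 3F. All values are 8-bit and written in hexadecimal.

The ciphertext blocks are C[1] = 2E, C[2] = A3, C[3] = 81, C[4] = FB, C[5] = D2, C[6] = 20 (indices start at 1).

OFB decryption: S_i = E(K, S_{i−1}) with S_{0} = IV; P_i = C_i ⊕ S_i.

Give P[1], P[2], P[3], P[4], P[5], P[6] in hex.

P[1] = EC, P[2] = E6, P[3] = 49, P[4] = B0, P[5] = 1C, P[6] = 71

P[1]: S = E(K, 3F) = C2; 2E ⊕ C2 = EC.
P[2]: S = E(K, C2) = 45; A3 ⊕ 45 = E6.
P[3]: S = E(K, 45) = C8; 81 ⊕ C8 = 49.
P[4]: S = E(K, C8) = 4B; FB ⊕ 4B = B0.
P[5]: S = E(K, 4B) = CE; D2 ⊕ CE = 1C.
P[6]: S = E(K, CE) = 51; 20 ⊕ 51 = 71.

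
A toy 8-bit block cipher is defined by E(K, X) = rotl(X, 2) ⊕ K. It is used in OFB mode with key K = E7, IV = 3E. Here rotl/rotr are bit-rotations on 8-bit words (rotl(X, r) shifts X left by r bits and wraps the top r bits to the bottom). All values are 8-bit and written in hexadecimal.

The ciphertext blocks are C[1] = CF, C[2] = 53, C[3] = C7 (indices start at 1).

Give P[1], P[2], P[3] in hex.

P[1] = D0, P[2] = C8, P[3] = 4E

OFB decryption: S_i = E(K, S_{i−1}) with S_{0} = IV; P_i = C_i ⊕ S_i.
P[1]: S = E(K, 3E) = 1F; CF ⊕ 1F = D0.
P[2]: S = E(K, 1F) = 9B; 53 ⊕ 9B = C8.
P[3]: S = E(K, 9B) = 89; C7 ⊕ 89 = 4E.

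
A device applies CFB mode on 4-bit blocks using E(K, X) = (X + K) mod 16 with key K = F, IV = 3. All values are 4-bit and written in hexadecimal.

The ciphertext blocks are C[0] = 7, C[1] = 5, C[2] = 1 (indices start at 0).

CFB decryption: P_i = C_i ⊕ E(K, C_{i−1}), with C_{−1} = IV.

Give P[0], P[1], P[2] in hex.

P[0]: E(K, 3) = 2; 7 ⊕ 2 = 5.
P[1]: E(K, 7) = 6; 5 ⊕ 6 = 3.
P[2]: E(K, 5) = 4; 1 ⊕ 4 = 5.

P[0] = 5, P[1] = 3, P[2] = 5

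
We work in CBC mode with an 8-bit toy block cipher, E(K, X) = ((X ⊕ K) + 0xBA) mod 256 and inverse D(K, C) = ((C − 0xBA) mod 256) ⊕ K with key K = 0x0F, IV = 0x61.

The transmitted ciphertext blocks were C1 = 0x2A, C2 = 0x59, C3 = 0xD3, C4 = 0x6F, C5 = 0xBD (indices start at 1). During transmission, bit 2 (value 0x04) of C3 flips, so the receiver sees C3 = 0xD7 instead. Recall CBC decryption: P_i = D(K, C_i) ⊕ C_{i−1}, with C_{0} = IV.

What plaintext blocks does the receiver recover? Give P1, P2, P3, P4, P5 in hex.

P1 = 0x1E, P2 = 0xBA, P3 = 0x4B, P4 = 0x6D, P5 = 0x63

Only C3 changed, to 0xD7. In CBC, a change in C_i garbles P_i and flips the same bit in P_{i+1}. Decrypting the received ciphertext:
P1: D(K, 0x2A) = 0x7F; 0x7F ⊕ 0x61 = 0x1E.
P2: D(K, 0x59) = 0x90; 0x90 ⊕ 0x2A = 0xBA.
P3: D(K, 0xD7) = 0x12; 0x12 ⊕ 0x59 = 0x4B.
P4: D(K, 0x6F) = 0xBA; 0xBA ⊕ 0xD7 = 0x6D.
P5: D(K, 0xBD) = 0x0C; 0x0C ⊕ 0x6F = 0x63.
Blocks that differ from the original plaintext: P3, P4.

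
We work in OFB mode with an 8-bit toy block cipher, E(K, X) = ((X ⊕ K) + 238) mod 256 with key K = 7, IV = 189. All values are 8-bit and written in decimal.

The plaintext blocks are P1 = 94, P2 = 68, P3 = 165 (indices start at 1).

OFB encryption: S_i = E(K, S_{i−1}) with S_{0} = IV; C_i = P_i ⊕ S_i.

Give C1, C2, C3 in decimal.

C1 = 246, C2 = 217, C3 = 45

C1: S = E(K, 189) = 168; 94 ⊕ 168 = 246.
C2: S = E(K, 168) = 157; 68 ⊕ 157 = 217.
C3: S = E(K, 157) = 136; 165 ⊕ 136 = 45.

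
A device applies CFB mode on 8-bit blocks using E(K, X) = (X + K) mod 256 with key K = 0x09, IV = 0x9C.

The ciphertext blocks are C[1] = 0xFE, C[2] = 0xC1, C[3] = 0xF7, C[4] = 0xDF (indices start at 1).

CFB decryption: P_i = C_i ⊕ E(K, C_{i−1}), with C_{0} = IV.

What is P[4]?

P[4]: E(K, 0xF7) = 0x00; 0xDF ⊕ 0x00 = 0xDF.

P[4] = 0xDF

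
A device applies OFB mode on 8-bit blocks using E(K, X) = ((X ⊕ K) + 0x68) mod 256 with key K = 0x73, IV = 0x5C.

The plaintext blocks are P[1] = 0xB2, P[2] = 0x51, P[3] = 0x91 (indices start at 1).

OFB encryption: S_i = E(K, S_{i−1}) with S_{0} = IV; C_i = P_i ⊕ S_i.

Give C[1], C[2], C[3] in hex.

C[1] = 0x25, C[2] = 0x1D, C[3] = 0x36

C[1]: S = E(K, 0x5C) = 0x97; 0xB2 ⊕ 0x97 = 0x25.
C[2]: S = E(K, 0x97) = 0x4C; 0x51 ⊕ 0x4C = 0x1D.
C[3]: S = E(K, 0x4C) = 0xA7; 0x91 ⊕ 0xA7 = 0x36.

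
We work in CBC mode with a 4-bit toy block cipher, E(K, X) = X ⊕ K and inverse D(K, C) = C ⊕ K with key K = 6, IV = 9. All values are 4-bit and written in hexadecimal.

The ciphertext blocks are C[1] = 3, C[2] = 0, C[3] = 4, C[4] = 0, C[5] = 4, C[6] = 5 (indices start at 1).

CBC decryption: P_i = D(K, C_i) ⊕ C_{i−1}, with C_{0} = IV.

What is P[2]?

P[2] = 5

P[2]: D(K, 0) = 6; 6 ⊕ 3 = 5.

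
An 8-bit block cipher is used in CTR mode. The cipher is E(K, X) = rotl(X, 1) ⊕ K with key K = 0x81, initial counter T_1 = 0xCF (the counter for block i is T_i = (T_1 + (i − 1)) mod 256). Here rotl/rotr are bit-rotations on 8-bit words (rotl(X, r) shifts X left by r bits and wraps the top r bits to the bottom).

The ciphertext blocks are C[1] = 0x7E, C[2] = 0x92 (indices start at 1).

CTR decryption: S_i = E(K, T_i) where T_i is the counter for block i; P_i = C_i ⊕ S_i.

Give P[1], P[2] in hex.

P[1]: T = 0xCF, S = E(K, T) = 0x1E; 0x7E ⊕ 0x1E = 0x60.
P[2]: T = 0xD0, S = E(K, T) = 0x20; 0x92 ⊕ 0x20 = 0xB2.

P[1] = 0x60, P[2] = 0xB2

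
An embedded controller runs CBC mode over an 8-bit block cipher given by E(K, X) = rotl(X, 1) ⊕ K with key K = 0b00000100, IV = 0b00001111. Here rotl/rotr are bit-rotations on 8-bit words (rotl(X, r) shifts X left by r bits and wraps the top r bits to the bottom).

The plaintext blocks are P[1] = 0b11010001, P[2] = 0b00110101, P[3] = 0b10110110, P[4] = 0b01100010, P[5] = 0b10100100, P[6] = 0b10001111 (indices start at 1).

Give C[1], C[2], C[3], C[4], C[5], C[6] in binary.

CBC encryption: C_i = E(K, P_i ⊕ C_{i−1}), with C_{0} = IV.
C[1]: P[1] ⊕ 0b00001111 = 0b11011110; E(K, 0b11011110) = 0b10111001.
C[2]: P[2] ⊕ 0b10111001 = 0b10001100; E(K, 0b10001100) = 0b00011101.
C[3]: P[3] ⊕ 0b00011101 = 0b10101011; E(K, 0b10101011) = 0b01010011.
C[4]: P[4] ⊕ 0b01010011 = 0b00110001; E(K, 0b00110001) = 0b01100110.
C[5]: P[5] ⊕ 0b01100110 = 0b11000010; E(K, 0b11000010) = 0b10000001.
C[6]: P[6] ⊕ 0b10000001 = 0b00001110; E(K, 0b00001110) = 0b00011000.

C[1] = 0b10111001, C[2] = 0b00011101, C[3] = 0b01010011, C[4] = 0b01100110, C[5] = 0b10000001, C[6] = 0b00011000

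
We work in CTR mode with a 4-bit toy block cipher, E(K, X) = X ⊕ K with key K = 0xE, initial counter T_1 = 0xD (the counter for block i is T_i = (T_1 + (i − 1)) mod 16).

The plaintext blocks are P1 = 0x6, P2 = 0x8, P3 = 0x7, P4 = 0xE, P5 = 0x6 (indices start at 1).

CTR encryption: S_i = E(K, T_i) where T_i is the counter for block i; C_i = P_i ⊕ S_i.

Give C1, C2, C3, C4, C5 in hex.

C1 = 0x5, C2 = 0x8, C3 = 0x6, C4 = 0x0, C5 = 0x9

C1: T = 0xD, S = E(K, T) = 0x3; 0x6 ⊕ 0x3 = 0x5.
C2: T = 0xE, S = E(K, T) = 0x0; 0x8 ⊕ 0x0 = 0x8.
C3: T = 0xF, S = E(K, T) = 0x1; 0x7 ⊕ 0x1 = 0x6.
C4: T = 0x0, S = E(K, T) = 0xE; 0xE ⊕ 0xE = 0x0.
C5: T = 0x1, S = E(K, T) = 0xF; 0x6 ⊕ 0xF = 0x9.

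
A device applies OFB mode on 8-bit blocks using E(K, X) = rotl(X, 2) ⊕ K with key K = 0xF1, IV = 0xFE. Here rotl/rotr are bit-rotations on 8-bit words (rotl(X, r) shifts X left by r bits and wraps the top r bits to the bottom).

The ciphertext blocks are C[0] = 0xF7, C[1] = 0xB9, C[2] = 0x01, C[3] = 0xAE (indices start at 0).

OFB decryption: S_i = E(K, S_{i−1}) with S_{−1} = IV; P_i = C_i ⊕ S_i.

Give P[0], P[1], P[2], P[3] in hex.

P[0]: S = E(K, 0xFE) = 0x0A; 0xF7 ⊕ 0x0A = 0xFD.
P[1]: S = E(K, 0x0A) = 0xD9; 0xB9 ⊕ 0xD9 = 0x60.
P[2]: S = E(K, 0xD9) = 0x96; 0x01 ⊕ 0x96 = 0x97.
P[3]: S = E(K, 0x96) = 0xAB; 0xAE ⊕ 0xAB = 0x05.

P[0] = 0xFD, P[1] = 0x60, P[2] = 0x97, P[3] = 0x05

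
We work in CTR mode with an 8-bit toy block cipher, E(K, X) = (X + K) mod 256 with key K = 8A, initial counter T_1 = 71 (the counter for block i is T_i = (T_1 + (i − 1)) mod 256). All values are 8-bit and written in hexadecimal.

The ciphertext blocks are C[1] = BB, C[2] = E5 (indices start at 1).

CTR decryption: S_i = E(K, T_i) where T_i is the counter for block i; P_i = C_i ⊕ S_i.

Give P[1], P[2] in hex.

P[1]: T = 71, S = E(K, T) = FB; BB ⊕ FB = 40.
P[2]: T = 72, S = E(K, T) = FC; E5 ⊕ FC = 19.

P[1] = 40, P[2] = 19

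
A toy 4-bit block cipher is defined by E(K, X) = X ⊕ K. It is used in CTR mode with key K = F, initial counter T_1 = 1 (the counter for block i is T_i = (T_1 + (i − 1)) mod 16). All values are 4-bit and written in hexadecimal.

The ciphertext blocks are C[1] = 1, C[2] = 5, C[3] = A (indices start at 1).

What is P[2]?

CTR decryption: S_i = E(K, T_i) where T_i is the counter for block i; P_i = C_i ⊕ S_i.
P[2]: T = 2, S = E(K, T) = D; 5 ⊕ D = 8.

P[2] = 8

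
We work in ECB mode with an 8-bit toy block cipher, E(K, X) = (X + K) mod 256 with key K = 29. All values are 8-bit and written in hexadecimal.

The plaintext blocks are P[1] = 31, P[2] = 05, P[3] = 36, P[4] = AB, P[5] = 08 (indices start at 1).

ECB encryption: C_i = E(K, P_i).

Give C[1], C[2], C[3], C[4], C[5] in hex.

C[1]: E(K, 31) = 5A.
C[2]: E(K, 05) = 2E.
C[3]: E(K, 36) = 5F.
C[4]: E(K, AB) = D4.
C[5]: E(K, 08) = 31.

C[1] = 5A, C[2] = 2E, C[3] = 5F, C[4] = D4, C[5] = 31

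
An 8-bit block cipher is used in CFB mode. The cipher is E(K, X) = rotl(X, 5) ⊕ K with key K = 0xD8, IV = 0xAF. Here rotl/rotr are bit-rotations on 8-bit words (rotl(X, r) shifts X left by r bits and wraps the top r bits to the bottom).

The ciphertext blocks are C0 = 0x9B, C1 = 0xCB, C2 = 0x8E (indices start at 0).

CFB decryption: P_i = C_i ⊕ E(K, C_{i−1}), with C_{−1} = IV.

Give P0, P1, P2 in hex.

P0: E(K, 0xAF) = 0x2D; 0x9B ⊕ 0x2D = 0xB6.
P1: E(K, 0x9B) = 0xAB; 0xCB ⊕ 0xAB = 0x60.
P2: E(K, 0xCB) = 0xA1; 0x8E ⊕ 0xA1 = 0x2F.

P0 = 0xB6, P1 = 0x60, P2 = 0x2F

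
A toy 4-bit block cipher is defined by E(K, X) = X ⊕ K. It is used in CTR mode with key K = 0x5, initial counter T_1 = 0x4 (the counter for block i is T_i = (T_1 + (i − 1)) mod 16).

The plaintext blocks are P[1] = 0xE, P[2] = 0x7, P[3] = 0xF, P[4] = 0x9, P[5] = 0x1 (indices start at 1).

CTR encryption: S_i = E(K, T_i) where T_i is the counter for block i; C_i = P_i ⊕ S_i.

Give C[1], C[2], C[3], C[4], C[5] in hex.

C[1]: T = 0x4, S = E(K, T) = 0x1; 0xE ⊕ 0x1 = 0xF.
C[2]: T = 0x5, S = E(K, T) = 0x0; 0x7 ⊕ 0x0 = 0x7.
C[3]: T = 0x6, S = E(K, T) = 0x3; 0xF ⊕ 0x3 = 0xC.
C[4]: T = 0x7, S = E(K, T) = 0x2; 0x9 ⊕ 0x2 = 0xB.
C[5]: T = 0x8, S = E(K, T) = 0xD; 0x1 ⊕ 0xD = 0xC.

C[1] = 0xF, C[2] = 0x7, C[3] = 0xC, C[4] = 0xB, C[5] = 0xC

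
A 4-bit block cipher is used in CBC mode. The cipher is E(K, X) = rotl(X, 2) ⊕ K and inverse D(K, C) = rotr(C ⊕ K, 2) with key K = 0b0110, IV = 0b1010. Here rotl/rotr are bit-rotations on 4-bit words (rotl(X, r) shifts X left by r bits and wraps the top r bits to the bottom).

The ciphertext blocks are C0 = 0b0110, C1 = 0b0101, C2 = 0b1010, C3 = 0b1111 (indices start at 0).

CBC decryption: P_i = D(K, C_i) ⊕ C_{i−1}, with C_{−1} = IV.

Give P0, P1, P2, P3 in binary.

P0 = 0b1010, P1 = 0b1010, P2 = 0b0110, P3 = 0b1100

P0: D(K, 0b0110) = 0b0000; 0b0000 ⊕ 0b1010 = 0b1010.
P1: D(K, 0b0101) = 0b1100; 0b1100 ⊕ 0b0110 = 0b1010.
P2: D(K, 0b1010) = 0b0011; 0b0011 ⊕ 0b0101 = 0b0110.
P3: D(K, 0b1111) = 0b0110; 0b0110 ⊕ 0b1010 = 0b1100.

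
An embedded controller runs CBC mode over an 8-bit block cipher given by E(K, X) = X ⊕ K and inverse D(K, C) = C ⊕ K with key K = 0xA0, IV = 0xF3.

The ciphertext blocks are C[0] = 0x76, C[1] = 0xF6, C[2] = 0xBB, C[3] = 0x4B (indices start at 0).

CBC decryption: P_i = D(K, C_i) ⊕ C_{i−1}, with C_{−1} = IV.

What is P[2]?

P[2]: D(K, 0xBB) = 0x1B; 0x1B ⊕ 0xF6 = 0xED.

P[2] = 0xED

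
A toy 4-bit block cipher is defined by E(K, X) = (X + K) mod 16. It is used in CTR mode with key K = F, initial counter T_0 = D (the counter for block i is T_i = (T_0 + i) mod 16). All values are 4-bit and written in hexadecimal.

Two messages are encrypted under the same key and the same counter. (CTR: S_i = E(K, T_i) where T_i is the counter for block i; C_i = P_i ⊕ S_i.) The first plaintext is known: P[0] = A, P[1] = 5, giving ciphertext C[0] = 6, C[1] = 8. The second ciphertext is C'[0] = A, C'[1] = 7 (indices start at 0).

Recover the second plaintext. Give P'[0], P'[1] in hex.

P'[0] = 6, P'[1] = A

In CTR with a reused counter, both messages share the same keystream S_i, so C_i ⊕ C'_i = P_i ⊕ P'_i and thus P'_i = P_i ⊕ C_i ⊕ C'_i.
P'[0]: A ⊕ 6 ⊕ A = 6.
P'[1]: 5 ⊕ 8 ⊕ 7 = A.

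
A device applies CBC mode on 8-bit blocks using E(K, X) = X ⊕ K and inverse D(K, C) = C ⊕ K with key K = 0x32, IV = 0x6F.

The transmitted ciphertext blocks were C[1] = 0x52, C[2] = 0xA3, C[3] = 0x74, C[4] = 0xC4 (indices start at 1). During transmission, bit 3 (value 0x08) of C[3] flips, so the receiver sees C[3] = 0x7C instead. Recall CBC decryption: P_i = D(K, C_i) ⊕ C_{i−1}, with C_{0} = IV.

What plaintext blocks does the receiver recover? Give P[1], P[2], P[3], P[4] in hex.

Only C[3] changed, to 0x7C. In CBC, a change in C_i garbles P_i and flips the same bit in P_{i+1}. Decrypting the received ciphertext:
P[1]: D(K, 0x52) = 0x60; 0x60 ⊕ 0x6F = 0x0F.
P[2]: D(K, 0xA3) = 0x91; 0x91 ⊕ 0x52 = 0xC3.
P[3]: D(K, 0x7C) = 0x4E; 0x4E ⊕ 0xA3 = 0xED.
P[4]: D(K, 0xC4) = 0xF6; 0xF6 ⊕ 0x7C = 0x8A.
Blocks that differ from the original plaintext: P[3], P[4].

P[1] = 0x0F, P[2] = 0xC3, P[3] = 0xED, P[4] = 0x8A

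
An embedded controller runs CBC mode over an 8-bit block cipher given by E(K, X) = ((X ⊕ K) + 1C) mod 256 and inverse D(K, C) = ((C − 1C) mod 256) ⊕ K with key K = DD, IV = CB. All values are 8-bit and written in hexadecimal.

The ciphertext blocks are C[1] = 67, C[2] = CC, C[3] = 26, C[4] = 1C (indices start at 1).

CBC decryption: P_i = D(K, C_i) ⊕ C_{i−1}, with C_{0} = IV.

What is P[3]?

P[3] = 1B

P[3]: D(K, 26) = D7; D7 ⊕ CC = 1B.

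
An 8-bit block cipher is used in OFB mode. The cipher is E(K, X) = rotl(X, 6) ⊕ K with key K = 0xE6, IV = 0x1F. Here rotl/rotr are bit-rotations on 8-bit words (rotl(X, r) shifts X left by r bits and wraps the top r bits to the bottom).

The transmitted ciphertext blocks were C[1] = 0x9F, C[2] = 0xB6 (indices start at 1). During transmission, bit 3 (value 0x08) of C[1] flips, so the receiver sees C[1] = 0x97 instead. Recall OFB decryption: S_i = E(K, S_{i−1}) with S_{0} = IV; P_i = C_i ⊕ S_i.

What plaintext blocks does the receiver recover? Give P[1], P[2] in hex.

P[1] = 0xB6, P[2] = 0x18

Only C[1] changed, to 0x97. In OFB, a change in C_i flips the same bit in P_i only; the keystream is unaffected. Decrypting the received ciphertext:
P[1]: S = E(K, 0x1F) = 0x21; 0x97 ⊕ 0x21 = 0xB6.
P[2]: S = E(K, 0x21) = 0xAE; 0xB6 ⊕ 0xAE = 0x18.
Blocks that differ from the original plaintext: P[1].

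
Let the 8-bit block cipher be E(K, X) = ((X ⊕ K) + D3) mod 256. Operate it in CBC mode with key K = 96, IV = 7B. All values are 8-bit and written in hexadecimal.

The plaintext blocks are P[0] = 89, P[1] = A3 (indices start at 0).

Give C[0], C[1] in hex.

CBC encryption: C_i = E(K, P_i ⊕ C_{i−1}), with C_{−1} = IV.
C[0]: P[0] ⊕ 7B = F2; E(K, F2) = 37.
C[1]: P[1] ⊕ 37 = 94; E(K, 94) = D5.

C[0] = 37, C[1] = D5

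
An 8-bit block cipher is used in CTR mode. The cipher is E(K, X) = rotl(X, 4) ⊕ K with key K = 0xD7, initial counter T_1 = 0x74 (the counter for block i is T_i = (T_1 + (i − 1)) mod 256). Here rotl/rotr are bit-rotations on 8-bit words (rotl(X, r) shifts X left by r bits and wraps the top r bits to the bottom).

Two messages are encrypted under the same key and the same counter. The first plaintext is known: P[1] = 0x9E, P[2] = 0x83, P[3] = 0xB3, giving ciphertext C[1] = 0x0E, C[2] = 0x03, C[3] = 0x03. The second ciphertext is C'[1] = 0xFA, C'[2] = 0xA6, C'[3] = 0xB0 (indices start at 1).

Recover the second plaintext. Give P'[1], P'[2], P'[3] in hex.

P'[1] = 0x6A, P'[2] = 0x26, P'[3] = 0x00

In CTR with a reused counter, both messages share the same keystream S_i, so C_i ⊕ C'_i = P_i ⊕ P'_i and thus P'_i = P_i ⊕ C_i ⊕ C'_i.
P'[1]: 0x9E ⊕ 0x0E ⊕ 0xFA = 0x6A.
P'[2]: 0x83 ⊕ 0x03 ⊕ 0xA6 = 0x26.
P'[3]: 0xB3 ⊕ 0x03 ⊕ 0xB0 = 0x00.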